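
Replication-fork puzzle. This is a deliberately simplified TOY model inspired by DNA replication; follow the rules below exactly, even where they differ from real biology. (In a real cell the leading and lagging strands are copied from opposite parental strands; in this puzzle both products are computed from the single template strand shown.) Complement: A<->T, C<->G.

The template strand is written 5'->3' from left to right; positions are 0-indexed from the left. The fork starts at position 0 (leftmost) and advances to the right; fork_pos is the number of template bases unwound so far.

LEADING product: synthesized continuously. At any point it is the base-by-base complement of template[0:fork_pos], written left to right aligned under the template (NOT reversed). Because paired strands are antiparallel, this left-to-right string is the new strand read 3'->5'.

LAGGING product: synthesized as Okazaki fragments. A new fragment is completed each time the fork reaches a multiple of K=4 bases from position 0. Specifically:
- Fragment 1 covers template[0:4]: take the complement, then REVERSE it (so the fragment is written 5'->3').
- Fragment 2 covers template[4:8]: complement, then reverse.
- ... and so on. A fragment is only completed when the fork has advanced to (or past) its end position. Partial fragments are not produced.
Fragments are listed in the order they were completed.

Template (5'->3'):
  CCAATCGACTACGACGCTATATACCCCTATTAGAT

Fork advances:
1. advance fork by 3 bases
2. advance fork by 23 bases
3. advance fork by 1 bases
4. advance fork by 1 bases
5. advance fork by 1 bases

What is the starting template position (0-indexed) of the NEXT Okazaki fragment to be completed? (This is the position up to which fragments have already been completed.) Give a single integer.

Step 1: advance 3 -> fork_pos = 0 + 3 = 3. Next multiple of 4 is 4 (not reached); still 0 fragment(s).
Step 2: advance 23 -> fork_pos = 3 + 23 = 26. Reached multiple(s) of 4: 4, 8, 12, 16, 20, 24 -> fragments 1-6 completed (6 total).
Step 3: advance 1 -> fork_pos = 26 + 1 = 27. Next multiple of 4 is 28 (not reached); still 6 fragment(s).
Step 4: advance 1 -> fork_pos = 27 + 1 = 28. Reached multiple(s) of 4: 28 -> fragment 7 completed (7 total).
Step 5: advance 1 -> fork_pos = 28 + 1 = 29. Next multiple of 4 is 32 (not reached); still 7 fragment(s).
7 fragment(s) completed, covering template[0:28] (7 x 4 = 28). The next fragment, fragment 8, covers template[28:32], so it starts at position 28.

Answer: 28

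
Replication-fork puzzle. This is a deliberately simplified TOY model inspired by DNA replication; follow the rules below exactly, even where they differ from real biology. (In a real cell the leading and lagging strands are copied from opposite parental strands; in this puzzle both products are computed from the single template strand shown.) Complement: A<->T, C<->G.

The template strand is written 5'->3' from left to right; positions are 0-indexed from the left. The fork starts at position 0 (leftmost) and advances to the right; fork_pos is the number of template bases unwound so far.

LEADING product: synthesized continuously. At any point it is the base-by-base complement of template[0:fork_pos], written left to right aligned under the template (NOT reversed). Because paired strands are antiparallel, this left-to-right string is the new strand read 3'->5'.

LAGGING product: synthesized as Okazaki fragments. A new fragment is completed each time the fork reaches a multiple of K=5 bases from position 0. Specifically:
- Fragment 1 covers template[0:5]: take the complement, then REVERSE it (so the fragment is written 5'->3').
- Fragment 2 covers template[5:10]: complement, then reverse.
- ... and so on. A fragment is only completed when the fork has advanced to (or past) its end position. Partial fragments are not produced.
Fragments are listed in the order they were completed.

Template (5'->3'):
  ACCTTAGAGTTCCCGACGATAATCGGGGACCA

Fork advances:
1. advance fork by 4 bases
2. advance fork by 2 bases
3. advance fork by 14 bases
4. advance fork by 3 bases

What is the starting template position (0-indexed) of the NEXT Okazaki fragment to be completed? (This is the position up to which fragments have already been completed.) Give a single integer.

Step 1: advance 4 -> fork_pos = 0 + 4 = 4. Next multiple of 5 is 5 (not reached); still 0 fragment(s).
Step 2: advance 2 -> fork_pos = 4 + 2 = 6. Reached multiple(s) of 5: 5 -> fragment 1 completed (1 total).
Step 3: advance 14 -> fork_pos = 6 + 14 = 20. Reached multiple(s) of 5: 10, 15, 20 -> fragments 2-4 completed (4 total).
Step 4: advance 3 -> fork_pos = 20 + 3 = 23. Next multiple of 5 is 25 (not reached); still 4 fragment(s).
4 fragment(s) completed, covering template[0:20] (4 x 5 = 20). The next fragment, fragment 5, covers template[20:25], so it starts at position 20.

Answer: 20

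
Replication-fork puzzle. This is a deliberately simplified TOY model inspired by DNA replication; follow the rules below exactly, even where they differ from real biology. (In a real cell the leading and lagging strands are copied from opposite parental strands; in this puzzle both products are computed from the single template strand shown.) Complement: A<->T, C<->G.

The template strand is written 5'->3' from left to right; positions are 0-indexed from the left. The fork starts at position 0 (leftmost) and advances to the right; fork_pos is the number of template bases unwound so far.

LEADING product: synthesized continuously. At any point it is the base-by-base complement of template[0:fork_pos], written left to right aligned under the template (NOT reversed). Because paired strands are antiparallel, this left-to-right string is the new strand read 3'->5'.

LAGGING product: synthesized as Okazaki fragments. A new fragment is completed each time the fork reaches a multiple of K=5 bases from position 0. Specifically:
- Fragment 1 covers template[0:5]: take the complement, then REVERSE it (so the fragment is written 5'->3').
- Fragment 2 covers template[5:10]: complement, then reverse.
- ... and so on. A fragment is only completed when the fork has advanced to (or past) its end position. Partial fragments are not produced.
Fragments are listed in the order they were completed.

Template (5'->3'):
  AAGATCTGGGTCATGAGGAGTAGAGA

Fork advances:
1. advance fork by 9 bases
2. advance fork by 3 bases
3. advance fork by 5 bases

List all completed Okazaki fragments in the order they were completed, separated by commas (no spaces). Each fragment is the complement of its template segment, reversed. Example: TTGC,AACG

Step 1: advance 9 -> fork_pos = 0 + 9 = 9. Reached multiple(s) of 5: 5 -> fragment 1 completed (1 total).
Step 2: advance 3 -> fork_pos = 9 + 3 = 12. Reached multiple(s) of 5: 10 -> fragment 2 completed (2 total).
Step 3: advance 5 -> fork_pos = 12 + 5 = 17. Reached multiple(s) of 5: 15 -> fragment 3 completed (3 total).
Final fork_pos = 17, so 3 fragment(s) are complete. Build each: template segment -> complement -> reverse.
Fragment 1: template[0:5] = AAGAT -> complement TTCTA -> reversed ATCTT
Fragment 2: template[5:10] = CTGGG -> complement GACCC -> reversed CCCAG
Fragment 3: template[10:15] = TCATG -> complement AGTAC -> reversed CATGA

Answer: ATCTT,CCCAG,CATGA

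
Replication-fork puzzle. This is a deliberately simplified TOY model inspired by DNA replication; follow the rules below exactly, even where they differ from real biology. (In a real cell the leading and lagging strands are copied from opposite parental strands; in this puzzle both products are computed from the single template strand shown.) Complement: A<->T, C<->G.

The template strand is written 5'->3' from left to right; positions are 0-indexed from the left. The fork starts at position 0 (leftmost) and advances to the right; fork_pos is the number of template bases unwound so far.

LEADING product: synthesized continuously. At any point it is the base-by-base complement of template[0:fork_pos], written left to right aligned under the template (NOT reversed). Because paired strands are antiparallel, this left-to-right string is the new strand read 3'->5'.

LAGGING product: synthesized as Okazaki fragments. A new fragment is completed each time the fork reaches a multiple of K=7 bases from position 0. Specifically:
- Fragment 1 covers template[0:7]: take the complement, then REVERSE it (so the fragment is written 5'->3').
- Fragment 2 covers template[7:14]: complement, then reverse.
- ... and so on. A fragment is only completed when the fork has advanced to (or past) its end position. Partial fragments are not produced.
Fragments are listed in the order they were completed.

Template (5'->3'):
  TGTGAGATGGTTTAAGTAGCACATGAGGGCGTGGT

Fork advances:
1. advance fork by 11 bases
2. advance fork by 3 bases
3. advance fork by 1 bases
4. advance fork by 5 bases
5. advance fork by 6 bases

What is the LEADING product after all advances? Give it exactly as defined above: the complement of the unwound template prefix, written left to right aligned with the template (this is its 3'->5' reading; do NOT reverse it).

Step 1: advance 11 -> fork_pos = 0 + 11 = 11.
Step 2: advance 3 -> fork_pos = 11 + 3 = 14.
Step 3: advance 1 -> fork_pos = 14 + 1 = 15.
Step 4: advance 5 -> fork_pos = 15 + 5 = 20.
Step 5: advance 6 -> fork_pos = 20 + 6 = 26.
Unwound prefix: template[0:26] = TGTGAGATGGTTTAAGTAGCACATGA
Complement it base by base (A<->T, C<->G), keeping left-to-right order:
  [0:5] TGTGA -> ACACT
  [5:10] GATGG -> CTACC
  [10:15] TTTAA -> AAATT
  [15:20] GTAGC -> CATCG
  [20:25] ACATG -> TGTAC
  [25:26] A -> T
Concatenate: ACACTCTACCAAATTCATCGTGTACT (length 26; written aligned with the template, i.e. 3'->5').

Answer: ACACTCTACCAAATTCATCGTGTACT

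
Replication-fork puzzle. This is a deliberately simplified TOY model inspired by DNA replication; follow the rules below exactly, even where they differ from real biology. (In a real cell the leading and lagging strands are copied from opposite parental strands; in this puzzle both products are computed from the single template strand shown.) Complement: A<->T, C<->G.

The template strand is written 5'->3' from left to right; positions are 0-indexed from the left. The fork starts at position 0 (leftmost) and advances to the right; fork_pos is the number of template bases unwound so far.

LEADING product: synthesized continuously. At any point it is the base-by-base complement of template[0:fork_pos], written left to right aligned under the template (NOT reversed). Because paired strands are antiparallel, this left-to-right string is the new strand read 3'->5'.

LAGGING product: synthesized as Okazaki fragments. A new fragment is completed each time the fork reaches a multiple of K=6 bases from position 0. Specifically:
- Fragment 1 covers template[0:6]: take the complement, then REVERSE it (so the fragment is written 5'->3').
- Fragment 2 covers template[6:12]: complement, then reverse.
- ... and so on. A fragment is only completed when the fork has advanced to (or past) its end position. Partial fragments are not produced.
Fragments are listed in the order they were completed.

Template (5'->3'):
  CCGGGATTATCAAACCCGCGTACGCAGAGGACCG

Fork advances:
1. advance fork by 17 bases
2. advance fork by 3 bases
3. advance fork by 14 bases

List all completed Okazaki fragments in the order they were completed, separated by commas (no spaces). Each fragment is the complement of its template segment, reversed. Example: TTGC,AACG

Step 1: advance 17 -> fork_pos = 0 + 17 = 17. Reached multiple(s) of 6: 6, 12 -> fragments 1-2 completed (2 total).
Step 2: advance 3 -> fork_pos = 17 + 3 = 20. Reached multiple(s) of 6: 18 -> fragment 3 completed (3 total).
Step 3: advance 14 -> fork_pos = 20 + 14 = 34. Reached multiple(s) of 6: 24, 30 -> fragments 4-5 completed (5 total).
Final fork_pos = 34, so 5 fragment(s) are complete. Build each: template segment -> complement -> reverse.
Fragment 1: template[0:6] = CCGGGA -> complement GGCCCT -> reversed TCCCGG
Fragment 2: template[6:12] = TTATCA -> complement AATAGT -> reversed TGATAA
Fragment 3: template[12:18] = AACCCG -> complement TTGGGC -> reversed CGGGTT
Fragment 4: template[18:24] = CGTACG -> complement GCATGC -> reversed CGTACG
Fragment 5: template[24:30] = CAGAGG -> complement GTCTCC -> reversed CCTCTG

Answer: TCCCGG,TGATAA,CGGGTT,CGTACG,CCTCTG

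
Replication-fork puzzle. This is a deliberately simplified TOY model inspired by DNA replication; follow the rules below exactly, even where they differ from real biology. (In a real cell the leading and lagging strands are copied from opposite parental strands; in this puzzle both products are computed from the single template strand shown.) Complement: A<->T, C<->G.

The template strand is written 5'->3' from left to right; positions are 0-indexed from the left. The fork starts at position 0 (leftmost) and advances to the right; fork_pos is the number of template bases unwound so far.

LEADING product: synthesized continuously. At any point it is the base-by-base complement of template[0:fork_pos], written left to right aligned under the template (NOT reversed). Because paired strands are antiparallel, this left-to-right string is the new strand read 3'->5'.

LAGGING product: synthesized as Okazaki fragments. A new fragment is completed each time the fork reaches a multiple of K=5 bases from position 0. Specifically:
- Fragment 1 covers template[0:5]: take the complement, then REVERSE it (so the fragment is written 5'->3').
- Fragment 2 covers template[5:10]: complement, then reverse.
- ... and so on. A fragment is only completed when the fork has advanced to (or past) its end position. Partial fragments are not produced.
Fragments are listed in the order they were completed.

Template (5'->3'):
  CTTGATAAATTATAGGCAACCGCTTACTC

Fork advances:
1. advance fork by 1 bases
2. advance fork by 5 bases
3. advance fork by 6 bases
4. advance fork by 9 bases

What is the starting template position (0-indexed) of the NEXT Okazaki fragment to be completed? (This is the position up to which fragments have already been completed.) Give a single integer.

Answer: 20

Derivation:
Step 1: advance 1 -> fork_pos = 0 + 1 = 1. Next multiple of 5 is 5 (not reached); still 0 fragment(s).
Step 2: advance 5 -> fork_pos = 1 + 5 = 6. Reached multiple(s) of 5: 5 -> fragment 1 completed (1 total).
Step 3: advance 6 -> fork_pos = 6 + 6 = 12. Reached multiple(s) of 5: 10 -> fragment 2 completed (2 total).
Step 4: advance 9 -> fork_pos = 12 + 9 = 21. Reached multiple(s) of 5: 15, 20 -> fragments 3-4 completed (4 total).
4 fragment(s) completed, covering template[0:20] (4 x 5 = 20). The next fragment, fragment 5, covers template[20:25], so it starts at position 20.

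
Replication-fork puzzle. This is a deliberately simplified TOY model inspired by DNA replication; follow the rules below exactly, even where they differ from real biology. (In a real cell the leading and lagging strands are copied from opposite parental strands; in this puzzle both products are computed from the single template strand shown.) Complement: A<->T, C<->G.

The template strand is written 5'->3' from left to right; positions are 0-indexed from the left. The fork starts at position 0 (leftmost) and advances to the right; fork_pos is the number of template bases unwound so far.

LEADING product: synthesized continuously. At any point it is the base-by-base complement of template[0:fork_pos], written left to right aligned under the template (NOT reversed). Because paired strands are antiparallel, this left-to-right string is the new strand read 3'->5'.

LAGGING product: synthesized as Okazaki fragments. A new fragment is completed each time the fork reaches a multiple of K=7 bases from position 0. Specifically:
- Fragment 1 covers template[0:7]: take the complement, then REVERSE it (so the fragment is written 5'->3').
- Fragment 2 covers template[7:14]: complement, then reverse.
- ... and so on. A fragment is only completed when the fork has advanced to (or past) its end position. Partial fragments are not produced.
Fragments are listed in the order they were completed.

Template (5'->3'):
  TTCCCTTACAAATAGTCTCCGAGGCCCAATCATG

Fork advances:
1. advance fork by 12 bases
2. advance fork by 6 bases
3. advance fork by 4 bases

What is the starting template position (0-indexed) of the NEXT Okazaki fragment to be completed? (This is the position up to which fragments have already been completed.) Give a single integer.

Answer: 21

Derivation:
Step 1: advance 12 -> fork_pos = 0 + 12 = 12. Reached multiple(s) of 7: 7 -> fragment 1 completed (1 total).
Step 2: advance 6 -> fork_pos = 12 + 6 = 18. Reached multiple(s) of 7: 14 -> fragment 2 completed (2 total).
Step 3: advance 4 -> fork_pos = 18 + 4 = 22. Reached multiple(s) of 7: 21 -> fragment 3 completed (3 total).
3 fragment(s) completed, covering template[0:21] (3 x 7 = 21). The next fragment, fragment 4, covers template[21:28], so it starts at position 21.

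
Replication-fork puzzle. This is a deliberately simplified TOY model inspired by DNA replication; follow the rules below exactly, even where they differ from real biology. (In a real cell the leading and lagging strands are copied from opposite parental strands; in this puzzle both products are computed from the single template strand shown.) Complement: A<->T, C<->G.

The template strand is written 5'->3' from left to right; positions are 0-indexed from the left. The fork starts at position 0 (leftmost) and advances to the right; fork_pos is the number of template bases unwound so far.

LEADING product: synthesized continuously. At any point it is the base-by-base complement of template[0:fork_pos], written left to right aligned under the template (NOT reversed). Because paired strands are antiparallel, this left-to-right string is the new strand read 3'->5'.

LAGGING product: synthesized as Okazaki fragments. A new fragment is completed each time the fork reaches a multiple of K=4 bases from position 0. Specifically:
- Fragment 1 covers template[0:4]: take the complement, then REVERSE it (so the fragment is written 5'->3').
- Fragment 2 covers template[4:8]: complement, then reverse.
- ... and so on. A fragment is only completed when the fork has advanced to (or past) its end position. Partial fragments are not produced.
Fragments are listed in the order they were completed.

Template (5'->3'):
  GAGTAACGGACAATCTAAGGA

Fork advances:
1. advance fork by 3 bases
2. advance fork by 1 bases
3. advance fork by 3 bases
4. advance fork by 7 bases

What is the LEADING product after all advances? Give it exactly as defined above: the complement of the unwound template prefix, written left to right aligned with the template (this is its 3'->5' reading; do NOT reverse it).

Step 1: advance 3 -> fork_pos = 0 + 3 = 3.
Step 2: advance 1 -> fork_pos = 3 + 1 = 4.
Step 3: advance 3 -> fork_pos = 4 + 3 = 7.
Step 4: advance 7 -> fork_pos = 7 + 7 = 14.
Unwound prefix: template[0:14] = GAGTAACGGACAAT
Complement it base by base (A<->T, C<->G), keeping left-to-right order:
  [0:5] GAGTA -> CTCAT
  [5:10] ACGGA -> TGCCT
  [10:14] CAAT -> GTTA
Concatenate: CTCATTGCCTGTTA (length 14; written aligned with the template, i.e. 3'->5').

Answer: CTCATTGCCTGTTA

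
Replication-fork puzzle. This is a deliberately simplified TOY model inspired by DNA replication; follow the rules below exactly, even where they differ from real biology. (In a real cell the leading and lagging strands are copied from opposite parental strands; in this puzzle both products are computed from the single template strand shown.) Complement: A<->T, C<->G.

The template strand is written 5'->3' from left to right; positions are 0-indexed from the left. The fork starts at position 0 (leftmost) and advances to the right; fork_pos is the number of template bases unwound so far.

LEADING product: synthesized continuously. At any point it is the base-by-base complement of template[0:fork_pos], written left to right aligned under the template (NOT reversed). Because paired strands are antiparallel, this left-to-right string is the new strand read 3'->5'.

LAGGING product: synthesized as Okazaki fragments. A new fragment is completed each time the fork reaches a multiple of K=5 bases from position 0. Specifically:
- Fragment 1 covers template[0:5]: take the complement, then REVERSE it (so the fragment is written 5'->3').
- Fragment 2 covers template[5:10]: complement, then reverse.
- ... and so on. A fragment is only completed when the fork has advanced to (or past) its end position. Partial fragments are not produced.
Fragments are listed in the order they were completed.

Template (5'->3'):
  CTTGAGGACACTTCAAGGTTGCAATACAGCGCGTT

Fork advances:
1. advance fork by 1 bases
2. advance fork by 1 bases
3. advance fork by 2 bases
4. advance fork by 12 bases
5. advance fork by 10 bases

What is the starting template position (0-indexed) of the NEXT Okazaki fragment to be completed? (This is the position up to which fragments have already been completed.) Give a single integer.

Answer: 25

Derivation:
Step 1: advance 1 -> fork_pos = 0 + 1 = 1. Next multiple of 5 is 5 (not reached); still 0 fragment(s).
Step 2: advance 1 -> fork_pos = 1 + 1 = 2. Next multiple of 5 is 5 (not reached); still 0 fragment(s).
Step 3: advance 2 -> fork_pos = 2 + 2 = 4. Next multiple of 5 is 5 (not reached); still 0 fragment(s).
Step 4: advance 12 -> fork_pos = 4 + 12 = 16. Reached multiple(s) of 5: 5, 10, 15 -> fragments 1-3 completed (3 total).
Step 5: advance 10 -> fork_pos = 16 + 10 = 26. Reached multiple(s) of 5: 20, 25 -> fragments 4-5 completed (5 total).
5 fragment(s) completed, covering template[0:25] (5 x 5 = 25). The next fragment, fragment 6, covers template[25:30], so it starts at position 25.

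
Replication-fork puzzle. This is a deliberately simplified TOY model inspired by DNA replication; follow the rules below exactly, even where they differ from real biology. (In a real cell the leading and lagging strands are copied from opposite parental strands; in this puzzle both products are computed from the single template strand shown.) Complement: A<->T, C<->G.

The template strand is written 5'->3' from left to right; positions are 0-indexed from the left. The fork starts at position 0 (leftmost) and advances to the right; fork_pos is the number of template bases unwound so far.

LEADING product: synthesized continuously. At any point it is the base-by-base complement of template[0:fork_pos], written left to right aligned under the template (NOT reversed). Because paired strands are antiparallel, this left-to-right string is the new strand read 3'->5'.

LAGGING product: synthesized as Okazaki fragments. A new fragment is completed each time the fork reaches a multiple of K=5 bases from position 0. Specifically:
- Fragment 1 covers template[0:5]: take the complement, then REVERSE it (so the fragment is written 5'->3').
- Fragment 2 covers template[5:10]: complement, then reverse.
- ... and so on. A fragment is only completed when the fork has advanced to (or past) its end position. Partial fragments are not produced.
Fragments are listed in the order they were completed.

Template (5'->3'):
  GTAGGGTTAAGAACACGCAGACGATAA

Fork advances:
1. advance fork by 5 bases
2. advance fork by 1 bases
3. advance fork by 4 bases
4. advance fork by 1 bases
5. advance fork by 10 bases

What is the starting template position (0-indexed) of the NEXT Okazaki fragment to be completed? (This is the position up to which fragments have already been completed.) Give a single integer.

Step 1: advance 5 -> fork_pos = 0 + 5 = 5. Reached multiple(s) of 5: 5 -> fragment 1 completed (1 total).
Step 2: advance 1 -> fork_pos = 5 + 1 = 6. Next multiple of 5 is 10 (not reached); still 1 fragment(s).
Step 3: advance 4 -> fork_pos = 6 + 4 = 10. Reached multiple(s) of 5: 10 -> fragment 2 completed (2 total).
Step 4: advance 1 -> fork_pos = 10 + 1 = 11. Next multiple of 5 is 15 (not reached); still 2 fragment(s).
Step 5: advance 10 -> fork_pos = 11 + 10 = 21. Reached multiple(s) of 5: 15, 20 -> fragments 3-4 completed (4 total).
4 fragment(s) completed, covering template[0:20] (4 x 5 = 20). The next fragment, fragment 5, covers template[20:25], so it starts at position 20.

Answer: 20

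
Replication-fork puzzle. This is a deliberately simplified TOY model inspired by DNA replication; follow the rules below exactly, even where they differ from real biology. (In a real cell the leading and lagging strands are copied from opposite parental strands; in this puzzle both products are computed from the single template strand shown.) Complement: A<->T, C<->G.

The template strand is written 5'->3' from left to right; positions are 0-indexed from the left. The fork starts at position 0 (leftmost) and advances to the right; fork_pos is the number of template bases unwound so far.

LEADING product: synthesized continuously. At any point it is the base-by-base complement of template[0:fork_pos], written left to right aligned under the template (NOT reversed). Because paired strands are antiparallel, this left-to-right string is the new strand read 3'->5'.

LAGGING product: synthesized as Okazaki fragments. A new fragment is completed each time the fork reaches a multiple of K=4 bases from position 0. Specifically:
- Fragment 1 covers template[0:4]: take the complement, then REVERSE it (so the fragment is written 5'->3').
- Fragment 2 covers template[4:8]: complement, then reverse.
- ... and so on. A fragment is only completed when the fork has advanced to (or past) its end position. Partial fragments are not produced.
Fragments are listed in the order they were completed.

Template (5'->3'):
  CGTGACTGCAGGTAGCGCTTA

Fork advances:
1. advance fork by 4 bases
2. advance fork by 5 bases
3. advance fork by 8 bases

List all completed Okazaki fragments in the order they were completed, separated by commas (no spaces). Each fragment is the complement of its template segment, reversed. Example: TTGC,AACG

Answer: CACG,CAGT,CCTG,GCTA

Derivation:
Step 1: advance 4 -> fork_pos = 0 + 4 = 4. Reached multiple(s) of 4: 4 -> fragment 1 completed (1 total).
Step 2: advance 5 -> fork_pos = 4 + 5 = 9. Reached multiple(s) of 4: 8 -> fragment 2 completed (2 total).
Step 3: advance 8 -> fork_pos = 9 + 8 = 17. Reached multiple(s) of 4: 12, 16 -> fragments 3-4 completed (4 total).
Final fork_pos = 17, so 4 fragment(s) are complete. Build each: template segment -> complement -> reverse.
Fragment 1: template[0:4] = CGTG -> complement GCAC -> reversed CACG
Fragment 2: template[4:8] = ACTG -> complement TGAC -> reversed CAGT
Fragment 3: template[8:12] = CAGG -> complement GTCC -> reversed CCTG
Fragment 4: template[12:16] = TAGC -> complement ATCG -> reversed GCTA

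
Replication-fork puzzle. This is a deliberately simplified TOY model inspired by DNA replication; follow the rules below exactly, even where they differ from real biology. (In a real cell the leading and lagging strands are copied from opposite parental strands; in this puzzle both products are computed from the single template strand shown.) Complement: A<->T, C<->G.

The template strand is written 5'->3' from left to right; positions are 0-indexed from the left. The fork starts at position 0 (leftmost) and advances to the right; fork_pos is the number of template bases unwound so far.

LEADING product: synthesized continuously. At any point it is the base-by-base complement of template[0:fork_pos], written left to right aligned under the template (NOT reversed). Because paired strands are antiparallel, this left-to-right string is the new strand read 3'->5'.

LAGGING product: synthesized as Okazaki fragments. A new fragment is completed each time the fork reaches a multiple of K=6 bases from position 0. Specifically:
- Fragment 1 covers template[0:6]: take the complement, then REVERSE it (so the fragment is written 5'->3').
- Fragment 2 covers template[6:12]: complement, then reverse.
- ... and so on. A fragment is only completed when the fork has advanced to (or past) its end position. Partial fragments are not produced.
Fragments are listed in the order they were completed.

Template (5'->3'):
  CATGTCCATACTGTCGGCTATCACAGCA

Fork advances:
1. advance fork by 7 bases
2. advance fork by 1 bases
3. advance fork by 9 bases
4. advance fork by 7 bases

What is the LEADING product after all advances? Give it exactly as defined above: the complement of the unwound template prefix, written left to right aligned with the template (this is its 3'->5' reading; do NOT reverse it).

Answer: GTACAGGTATGACAGCCGATAGTG

Derivation:
Step 1: advance 7 -> fork_pos = 0 + 7 = 7.
Step 2: advance 1 -> fork_pos = 7 + 1 = 8.
Step 3: advance 9 -> fork_pos = 8 + 9 = 17.
Step 4: advance 7 -> fork_pos = 17 + 7 = 24.
Unwound prefix: template[0:24] = CATGTCCATACTGTCGGCTATCAC
Complement it base by base (A<->T, C<->G), keeping left-to-right order:
  [0:5] CATGT -> GTACA
  [5:10] CCATA -> GGTAT
  [10:15] CTGTC -> GACAG
  [15:20] GGCTA -> CCGAT
  [20:24] TCAC -> AGTG
Concatenate: GTACAGGTATGACAGCCGATAGTG (length 24; written aligned with the template, i.e. 3'->5').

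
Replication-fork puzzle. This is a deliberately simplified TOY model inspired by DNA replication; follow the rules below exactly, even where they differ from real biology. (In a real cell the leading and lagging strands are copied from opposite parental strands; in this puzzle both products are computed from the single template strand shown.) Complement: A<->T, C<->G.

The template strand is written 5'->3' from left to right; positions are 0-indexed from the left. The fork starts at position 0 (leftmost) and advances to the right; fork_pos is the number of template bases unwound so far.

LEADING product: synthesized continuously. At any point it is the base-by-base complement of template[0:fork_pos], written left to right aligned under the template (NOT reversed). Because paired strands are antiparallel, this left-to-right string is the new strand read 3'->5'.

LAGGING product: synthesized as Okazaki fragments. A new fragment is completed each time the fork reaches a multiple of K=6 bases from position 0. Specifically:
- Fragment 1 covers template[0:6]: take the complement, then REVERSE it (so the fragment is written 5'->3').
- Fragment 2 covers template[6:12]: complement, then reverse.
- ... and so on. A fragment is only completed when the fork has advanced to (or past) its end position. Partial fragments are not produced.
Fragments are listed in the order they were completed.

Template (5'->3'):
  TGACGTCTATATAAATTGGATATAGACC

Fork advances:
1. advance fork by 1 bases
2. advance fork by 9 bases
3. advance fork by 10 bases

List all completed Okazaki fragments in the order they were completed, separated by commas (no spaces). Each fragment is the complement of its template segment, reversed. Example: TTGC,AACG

Answer: ACGTCA,ATATAG,CAATTT

Derivation:
Step 1: advance 1 -> fork_pos = 0 + 1 = 1. Next multiple of 6 is 6 (not reached); still 0 fragment(s).
Step 2: advance 9 -> fork_pos = 1 + 9 = 10. Reached multiple(s) of 6: 6 -> fragment 1 completed (1 total).
Step 3: advance 10 -> fork_pos = 10 + 10 = 20. Reached multiple(s) of 6: 12, 18 -> fragments 2-3 completed (3 total).
Final fork_pos = 20, so 3 fragment(s) are complete. Build each: template segment -> complement -> reverse.
Fragment 1: template[0:6] = TGACGT -> complement ACTGCA -> reversed ACGTCA
Fragment 2: template[6:12] = CTATAT -> complement GATATA -> reversed ATATAG
Fragment 3: template[12:18] = AAATTG -> complement TTTAAC -> reversed CAATTT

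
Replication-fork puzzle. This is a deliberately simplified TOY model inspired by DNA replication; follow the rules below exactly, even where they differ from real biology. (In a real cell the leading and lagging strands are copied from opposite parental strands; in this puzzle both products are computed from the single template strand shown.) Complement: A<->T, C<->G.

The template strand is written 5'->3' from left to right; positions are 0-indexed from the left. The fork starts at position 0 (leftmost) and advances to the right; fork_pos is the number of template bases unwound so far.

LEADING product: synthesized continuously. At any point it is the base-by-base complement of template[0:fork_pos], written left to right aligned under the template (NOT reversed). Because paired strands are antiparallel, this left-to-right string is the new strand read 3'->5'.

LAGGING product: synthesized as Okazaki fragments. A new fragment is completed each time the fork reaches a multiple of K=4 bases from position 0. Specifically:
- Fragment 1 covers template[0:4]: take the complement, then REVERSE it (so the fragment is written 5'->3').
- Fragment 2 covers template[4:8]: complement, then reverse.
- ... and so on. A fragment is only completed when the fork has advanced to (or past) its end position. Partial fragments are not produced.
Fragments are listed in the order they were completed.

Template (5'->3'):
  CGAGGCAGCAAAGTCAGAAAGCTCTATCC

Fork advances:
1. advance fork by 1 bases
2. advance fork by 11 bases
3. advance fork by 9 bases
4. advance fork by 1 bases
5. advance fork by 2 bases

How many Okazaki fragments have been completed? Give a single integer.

Step 1: advance 1 -> fork_pos = 0 + 1 = 1. Next multiple of 4 is 4 (not reached); still 0 fragment(s).
Step 2: advance 11 -> fork_pos = 1 + 11 = 12. Reached multiple(s) of 4: 4, 8, 12 -> fragments 1-3 completed (3 total).
Step 3: advance 9 -> fork_pos = 12 + 9 = 21. Reached multiple(s) of 4: 16, 20 -> fragments 4-5 completed (5 total).
Step 4: advance 1 -> fork_pos = 21 + 1 = 22. Next multiple of 4 is 24 (not reached); still 5 fragment(s).
Step 5: advance 2 -> fork_pos = 22 + 2 = 24. Reached multiple(s) of 4: 24 -> fragment 6 completed (6 total).
Check: final fork_pos = 24; the multiples of 4 that are <= 24 are 4..24 -> 24 // 4 = 6 completed fragment(s).

Answer: 6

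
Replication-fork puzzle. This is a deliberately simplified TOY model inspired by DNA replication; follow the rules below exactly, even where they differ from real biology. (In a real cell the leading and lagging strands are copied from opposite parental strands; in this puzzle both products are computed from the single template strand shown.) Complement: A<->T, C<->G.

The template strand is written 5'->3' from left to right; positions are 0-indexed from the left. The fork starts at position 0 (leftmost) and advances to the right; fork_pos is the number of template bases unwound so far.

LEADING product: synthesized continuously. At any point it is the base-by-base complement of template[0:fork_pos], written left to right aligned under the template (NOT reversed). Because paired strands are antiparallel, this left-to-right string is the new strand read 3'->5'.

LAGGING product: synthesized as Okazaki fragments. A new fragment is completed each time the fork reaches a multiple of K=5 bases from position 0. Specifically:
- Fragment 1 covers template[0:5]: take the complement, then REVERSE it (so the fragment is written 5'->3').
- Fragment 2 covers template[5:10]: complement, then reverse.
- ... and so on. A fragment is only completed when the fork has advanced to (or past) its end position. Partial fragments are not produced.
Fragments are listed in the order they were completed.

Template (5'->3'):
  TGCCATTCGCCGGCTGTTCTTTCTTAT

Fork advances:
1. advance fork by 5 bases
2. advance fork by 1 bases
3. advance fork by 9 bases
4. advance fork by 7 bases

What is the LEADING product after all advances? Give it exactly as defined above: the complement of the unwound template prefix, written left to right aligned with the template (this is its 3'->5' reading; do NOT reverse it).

Answer: ACGGTAAGCGGCCGACAAGAAA

Derivation:
Step 1: advance 5 -> fork_pos = 0 + 5 = 5.
Step 2: advance 1 -> fork_pos = 5 + 1 = 6.
Step 3: advance 9 -> fork_pos = 6 + 9 = 15.
Step 4: advance 7 -> fork_pos = 15 + 7 = 22.
Unwound prefix: template[0:22] = TGCCATTCGCCGGCTGTTCTTT
Complement it base by base (A<->T, C<->G), keeping left-to-right order:
  [0:5] TGCCA -> ACGGT
  [5:10] TTCGC -> AAGCG
  [10:15] CGGCT -> GCCGA
  [15:20] GTTCT -> CAAGA
  [20:22] TT -> AA
Concatenate: ACGGTAAGCGGCCGACAAGAAA (length 22; written aligned with the template, i.e. 3'->5').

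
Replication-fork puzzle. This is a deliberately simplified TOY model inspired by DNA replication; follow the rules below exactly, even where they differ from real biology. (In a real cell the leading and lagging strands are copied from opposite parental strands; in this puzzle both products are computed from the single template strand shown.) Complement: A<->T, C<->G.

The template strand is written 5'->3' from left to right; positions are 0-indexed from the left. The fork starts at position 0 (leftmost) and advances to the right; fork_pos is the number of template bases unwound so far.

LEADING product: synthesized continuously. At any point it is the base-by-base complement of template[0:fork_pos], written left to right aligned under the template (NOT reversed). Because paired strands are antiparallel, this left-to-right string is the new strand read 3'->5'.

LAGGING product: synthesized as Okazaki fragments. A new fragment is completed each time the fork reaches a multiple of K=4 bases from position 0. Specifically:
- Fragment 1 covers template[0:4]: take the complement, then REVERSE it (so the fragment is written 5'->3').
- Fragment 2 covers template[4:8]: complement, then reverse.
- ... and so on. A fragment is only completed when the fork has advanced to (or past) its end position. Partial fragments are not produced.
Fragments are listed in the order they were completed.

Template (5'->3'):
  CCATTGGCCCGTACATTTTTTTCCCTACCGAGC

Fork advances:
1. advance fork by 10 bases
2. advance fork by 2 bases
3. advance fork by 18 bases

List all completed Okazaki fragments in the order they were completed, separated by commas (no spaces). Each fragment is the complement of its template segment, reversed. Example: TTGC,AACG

Step 1: advance 10 -> fork_pos = 0 + 10 = 10. Reached multiple(s) of 4: 4, 8 -> fragments 1-2 completed (2 total).
Step 2: advance 2 -> fork_pos = 10 + 2 = 12. Reached multiple(s) of 4: 12 -> fragment 3 completed (3 total).
Step 3: advance 18 -> fork_pos = 12 + 18 = 30. Reached multiple(s) of 4: 16, 20, 24, 28 -> fragments 4-7 completed (7 total).
Final fork_pos = 30, so 7 fragment(s) are complete. Build each: template segment -> complement -> reverse.
Fragment 1: template[0:4] = CCAT -> complement GGTA -> reversed ATGG
Fragment 2: template[4:8] = TGGC -> complement ACCG -> reversed GCCA
Fragment 3: template[8:12] = CCGT -> complement GGCA -> reversed ACGG
Fragment 4: template[12:16] = ACAT -> complement TGTA -> reversed ATGT
Fragment 5: template[16:20] = TTTT -> complement AAAA -> reversed AAAA
Fragment 6: template[20:24] = TTCC -> complement AAGG -> reversed GGAA
Fragment 7: template[24:28] = CTAC -> complement GATG -> reversed GTAG

Answer: ATGG,GCCA,ACGG,ATGT,AAAA,GGAA,GTAG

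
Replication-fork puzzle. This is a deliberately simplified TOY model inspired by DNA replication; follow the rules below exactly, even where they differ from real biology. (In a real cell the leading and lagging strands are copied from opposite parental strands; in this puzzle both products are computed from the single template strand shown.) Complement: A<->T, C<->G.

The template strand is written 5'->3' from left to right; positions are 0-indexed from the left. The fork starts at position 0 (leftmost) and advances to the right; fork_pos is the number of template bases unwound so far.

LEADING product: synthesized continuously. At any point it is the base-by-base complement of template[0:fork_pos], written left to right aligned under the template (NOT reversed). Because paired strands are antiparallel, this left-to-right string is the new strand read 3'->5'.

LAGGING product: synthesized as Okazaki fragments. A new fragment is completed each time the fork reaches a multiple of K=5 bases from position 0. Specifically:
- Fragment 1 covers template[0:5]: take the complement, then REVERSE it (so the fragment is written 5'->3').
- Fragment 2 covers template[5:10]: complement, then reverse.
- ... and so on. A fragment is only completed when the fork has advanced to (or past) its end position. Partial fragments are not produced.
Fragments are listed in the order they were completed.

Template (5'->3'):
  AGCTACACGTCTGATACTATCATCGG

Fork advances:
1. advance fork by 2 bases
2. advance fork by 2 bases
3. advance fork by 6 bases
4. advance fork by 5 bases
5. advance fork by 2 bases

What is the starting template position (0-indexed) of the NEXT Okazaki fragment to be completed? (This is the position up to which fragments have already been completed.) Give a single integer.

Step 1: advance 2 -> fork_pos = 0 + 2 = 2. Next multiple of 5 is 5 (not reached); still 0 fragment(s).
Step 2: advance 2 -> fork_pos = 2 + 2 = 4. Next multiple of 5 is 5 (not reached); still 0 fragment(s).
Step 3: advance 6 -> fork_pos = 4 + 6 = 10. Reached multiple(s) of 5: 5, 10 -> fragments 1-2 completed (2 total).
Step 4: advance 5 -> fork_pos = 10 + 5 = 15. Reached multiple(s) of 5: 15 -> fragment 3 completed (3 total).
Step 5: advance 2 -> fork_pos = 15 + 2 = 17. Next multiple of 5 is 20 (not reached); still 3 fragment(s).
3 fragment(s) completed, covering template[0:15] (3 x 5 = 15). The next fragment, fragment 4, covers template[15:20], so it starts at position 15.

Answer: 15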